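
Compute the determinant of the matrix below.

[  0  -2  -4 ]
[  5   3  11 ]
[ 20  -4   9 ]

Forward elimination:
R1 <-> R2   (pivot in column 1 was zero)
[  5   3  11 ]
[  0  -2  -4 ]
[ 20  -4   9 ]
R3 <- R3 - (4)*R1:  [   0  -16  -35 ]
R3 <- R3 - (8)*R2:  [  0   0  -3 ]
Upper-triangular form:
[ 5   3  11 ]
[ 0  -2  -4 ]
[ 0   0  -3 ]
det(A) = (-1)^1 * (5) * (-2) * (-3) = -30  (1 row swap -> sign -1)

det(A) = -30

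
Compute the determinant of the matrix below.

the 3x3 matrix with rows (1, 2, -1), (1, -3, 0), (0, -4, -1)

det(A) = 9

Forward elimination:
R2 <- R2 - (1)*R1:  [  0  -5   1 ]
R3 <- R3 - (4/5)*R2:  [    0     0  -9/5 ]
Upper-triangular form:
[ 1   2    -1 ]
[ 0  -5     1 ]
[ 0   0  -9/5 ]
det(A) = (-1)^0 * (1) * (-5) * (-9/5) = 9  (0 row swaps -> sign +1)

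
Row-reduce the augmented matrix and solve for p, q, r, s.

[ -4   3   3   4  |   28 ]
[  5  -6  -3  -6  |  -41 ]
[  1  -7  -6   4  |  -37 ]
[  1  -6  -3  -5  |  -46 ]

Forward elimination on [A|b]:
R2 <- R2 - (-5/4)*R1:  [    0  -9/4   3/4    -1    -6 ]
R3 <- R3 - (-1/4)*R1:  [     0  -25/4  -21/4      5    -30 ]
R4 <- R4 - (-1/4)*R1:  [     0  -21/4   -9/4     -4    -39 ]
R3 <- R3 - (25/9)*R2:  [     0      0  -22/3   70/9  -40/3 ]
R4 <- R4 - (7/3)*R2:  [    0     0    -4  -5/3   -25 ]
R4 <- R4 - (6/11)*R3:  [       0        0        0   -65/11  -195/11 ]
Row echelon form:
[ -4     3      3       4  |       28 ]
[  0  -9/4    3/4      -1  |       -6 ]
[  0     0  -22/3    70/9  |    -40/3 ]
[  0     0      0  -65/11  |  -195/11 ]
Back-substitution:
s = (-195/11) / (-65/11) = 3
r = (-40/3 - (70/9)*(3)) / (-22/3) = 5
q = (-6 - (3/4)*(5) - (-1)*(3)) / (-9/4) = 3
p = (28 - (3)*(3) - (3)*(5) - (4)*(3)) / -4 = 2

(2, 3, 5, 3)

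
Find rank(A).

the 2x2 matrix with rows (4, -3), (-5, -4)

rank(A) = 2

Row reduction:
R2 <- R2 - (-5/4)*R1:  [     0  -31/4 ]
Row echelon form:
[ 4     -3 ]
[ 0  -31/4 ]
Nonzero rows / pivot columns: 2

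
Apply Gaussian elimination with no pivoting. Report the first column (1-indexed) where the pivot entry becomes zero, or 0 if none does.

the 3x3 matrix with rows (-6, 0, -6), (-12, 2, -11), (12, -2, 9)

Naive forward elimination:
R2 <- R2 - (2)*R1:  [ 0  2  1 ]
R3 <- R3 - (-2)*R1:  [  0  -2  -3 ]
R3 <- R3 - (-1)*R2:  [  0   0  -2 ]
All pivots nonzero; naive elimination completes without hitting a zero pivot.

first zero-pivot column = 0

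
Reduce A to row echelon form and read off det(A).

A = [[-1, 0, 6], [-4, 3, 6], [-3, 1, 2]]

Forward elimination:
R2 <- R2 - (4)*R1:  [   0    3  -18 ]
R3 <- R3 - (3)*R1:  [   0    1  -16 ]
R3 <- R3 - (1/3)*R2:  [   0    0  -10 ]
Upper-triangular form:
[ -1  0    6 ]
[  0  3  -18 ]
[  0  0  -10 ]
det(A) = (-1)^0 * (-1) * (3) * (-10) = 30  (0 row swaps -> sign +1)

det(A) = 30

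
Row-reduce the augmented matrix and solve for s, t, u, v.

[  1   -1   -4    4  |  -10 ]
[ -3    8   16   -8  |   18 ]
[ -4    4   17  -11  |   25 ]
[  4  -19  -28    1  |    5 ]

Forward elimination on [A|b]:
R2 <- R2 - (-3)*R1:  [   0    5    4    4  -12 ]
R3 <- R3 - (-4)*R1:  [   0    0    1    5  -15 ]
R4 <- R4 - (4)*R1:  [   0  -15  -12  -15   45 ]
R4 <- R4 - (-3)*R2:  [  0   0   0  -3   9 ]
Row echelon form:
[ 1  -1  -4   4  |  -10 ]
[ 0   5   4   4  |  -12 ]
[ 0   0   1   5  |  -15 ]
[ 0   0   0  -3  |    9 ]
Back-substitution:
v = (9) / -3 = -3
u = (-15 - (5)*(-3)) / 1 = 0
t = (-12 - (4)*(0) - (4)*(-3)) / 5 = 0
s = (-10 - (-1)*(0) - (-4)*(0) - (4)*(-3)) / 1 = 2

(2, 0, 0, -3)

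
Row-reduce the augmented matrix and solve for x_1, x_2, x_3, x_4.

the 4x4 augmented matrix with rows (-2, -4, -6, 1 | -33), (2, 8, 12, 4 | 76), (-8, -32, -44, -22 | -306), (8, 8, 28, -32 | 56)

Forward elimination on [A|b]:
R2 <- R2 - (-1)*R1:  [  0   4   6   5  43 ]
R3 <- R3 - (4)*R1:  [    0   -16   -20   -26  -174 ]
R4 <- R4 - (-4)*R1:  [   0   -8    4  -28  -76 ]
R3 <- R3 - (-4)*R2:  [  0   0   4  -6  -2 ]
R4 <- R4 - (-2)*R2:  [   0    0   16  -18   10 ]
R4 <- R4 - (4)*R3:  [  0   0   0   6  18 ]
Row echelon form:
[ -2  -4  -6   1  |  -33 ]
[  0   4   6   5  |   43 ]
[  0   0   4  -6  |   -2 ]
[  0   0   0   6  |   18 ]
Back-substitution:
x_4 = (18) / 6 = 3
x_3 = (-2 - (-6)*(3)) / 4 = 4
x_2 = (43 - (6)*(4) - (5)*(3)) / 4 = 1
x_1 = (-33 - (-4)*(1) - (-6)*(4) - (1)*(3)) / -2 = 4

(4, 1, 4, 3)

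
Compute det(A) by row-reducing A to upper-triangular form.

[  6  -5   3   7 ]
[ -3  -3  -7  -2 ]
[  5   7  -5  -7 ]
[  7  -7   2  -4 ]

Forward elimination:
R2 <- R2 - (-1/2)*R1:  [     0  -11/2  -11/2    3/2 ]
R3 <- R3 - (5/6)*R1:  [     0   67/6  -15/2  -77/6 ]
R4 <- R4 - (7/6)*R1:  [     0   -7/6   -3/2  -73/6 ]
R3 <- R3 - (-67/33)*R2:  [       0        0    -56/3  -323/33 ]
R4 <- R4 - (7/33)*R2:  [       0        0     -1/3  -412/33 ]
R4 <- R4 - (1/56)*R3:  [         0          0          0  -7583/616 ]
Upper-triangular form:
[ 6     -5      3          7 ]
[ 0  -11/2  -11/2        3/2 ]
[ 0      0  -56/3    -323/33 ]
[ 0      0      0  -7583/616 ]
det(A) = (-1)^0 * (6) * (-11/2) * (-56/3) * (-7583/616) = -7583  (0 row swaps -> sign +1)

det(A) = -7583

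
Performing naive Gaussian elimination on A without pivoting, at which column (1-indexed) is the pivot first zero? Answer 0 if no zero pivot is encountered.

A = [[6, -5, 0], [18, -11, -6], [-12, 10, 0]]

first zero-pivot column = 3

Naive forward elimination:
R2 <- R2 - (3)*R1:  [  0   4  -6 ]
R3 <- R3 - (-2)*R1:  [ 0  0  0 ]
Matrix at this point:
[ 6  -5   0 ]
[ 0   4  -6 ]
[ 0   0   0 ]
Pivot entry (3,3) in the last row is zero and there are no rows below to swap with -> zero pivot in column 3 (A is singular).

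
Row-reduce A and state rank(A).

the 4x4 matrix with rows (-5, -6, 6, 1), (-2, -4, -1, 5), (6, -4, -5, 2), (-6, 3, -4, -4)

Row reduction:
R2 <- R2 - (2/5)*R1:  [     0   -8/5  -17/5   23/5 ]
R3 <- R3 - (-6/5)*R1:  [     0  -56/5   11/5   16/5 ]
R4 <- R4 - (6/5)*R1:  [     0   51/5  -56/5  -26/5 ]
R3 <- R3 - (7)*R2:  [   0    0   26  -29 ]
R4 <- R4 - (-51/8)*R2:  [      0       0  -263/8   193/8 ]
R4 <- R4 - (-263/208)*R3:  [         0          0          0  -2609/208 ]
Row echelon form:
[ -5    -6      6          1 ]
[  0  -8/5  -17/5       23/5 ]
[  0     0     26        -29 ]
[  0     0      0  -2609/208 ]
Nonzero rows / pivot columns: 4

rank(A) = 4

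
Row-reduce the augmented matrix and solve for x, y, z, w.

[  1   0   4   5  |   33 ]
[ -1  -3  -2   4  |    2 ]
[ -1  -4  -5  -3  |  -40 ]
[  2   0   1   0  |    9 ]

Forward elimination on [A|b]:
R2 <- R2 - (-1)*R1:  [  0  -3   2   9  35 ]
R3 <- R3 - (-1)*R1:  [  0  -4  -1   2  -7 ]
R4 <- R4 - (2)*R1:  [   0    0   -7  -10  -57 ]
R3 <- R3 - (4/3)*R2:  [      0       0   -11/3     -10  -161/3 ]
R4 <- R4 - (21/11)*R3:  [      0       0       0  100/11  500/11 ]
Row echelon form:
[ 1   0      4       5  |      33 ]
[ 0  -3      2       9  |      35 ]
[ 0   0  -11/3     -10  |  -161/3 ]
[ 0   0      0  100/11  |  500/11 ]
Back-substitution:
w = (500/11) / (100/11) = 5
z = (-161/3 - (-10)*(5)) / (-11/3) = 1
y = (35 - (2)*(1) - (9)*(5)) / -3 = 4
x = (33 - (4)*(1) - (5)*(5)) / 1 = 4

(4, 4, 1, 5)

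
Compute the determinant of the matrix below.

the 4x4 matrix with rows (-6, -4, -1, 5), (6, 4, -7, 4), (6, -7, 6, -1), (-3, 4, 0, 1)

det(A) = 2277

Forward elimination:
R2 <- R2 - (-1)*R1:  [  0   0  -8   9 ]
R3 <- R3 - (-1)*R1:  [   0  -11    5    4 ]
R4 <- R4 - (1/2)*R1:  [    0     6   1/2  -3/2 ]
R2 <-> R3   (pivot in column 2 was zero)
[ -6   -4   -1     5 ]
[  0  -11    5     4 ]
[  0    0   -8     9 ]
[  0    6  1/2  -3/2 ]
R4 <- R4 - (-6/11)*R2:  [     0      0  71/22  15/22 ]
R4 <- R4 - (-71/176)*R3:  [     0      0      0  69/16 ]
Upper-triangular form:
[ -6   -4  -1      5 ]
[  0  -11   5      4 ]
[  0    0  -8      9 ]
[  0    0   0  69/16 ]
det(A) = (-1)^1 * (-6) * (-11) * (-8) * (69/16) = 2277  (1 row swap -> sign -1)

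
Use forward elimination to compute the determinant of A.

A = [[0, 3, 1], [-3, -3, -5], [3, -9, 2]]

det(A) = 9

Forward elimination:
R1 <-> R2   (pivot in column 1 was zero)
[ -3  -3  -5 ]
[  0   3   1 ]
[  3  -9   2 ]
R3 <- R3 - (-1)*R1:  [   0  -12   -3 ]
R3 <- R3 - (-4)*R2:  [ 0  0  1 ]
Upper-triangular form:
[ -3  -3  -5 ]
[  0   3   1 ]
[  0   0   1 ]
det(A) = (-1)^1 * (-3) * (3) * (1) = 9  (1 row swap -> sign -1)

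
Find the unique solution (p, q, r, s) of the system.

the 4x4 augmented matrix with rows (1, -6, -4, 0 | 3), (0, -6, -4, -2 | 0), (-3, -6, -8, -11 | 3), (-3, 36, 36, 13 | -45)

Forward elimination on [A|b]:
R3 <- R3 - (-3)*R1:  [   0  -24  -20  -11   12 ]
R4 <- R4 - (-3)*R1:  [   0   18   24   13  -36 ]
R3 <- R3 - (4)*R2:  [  0   0  -4  -3  12 ]
R4 <- R4 - (-3)*R2:  [   0    0   12    7  -36 ]
R4 <- R4 - (-3)*R3:  [  0   0   0  -2   0 ]
Row echelon form:
[ 1  -6  -4   0  |   3 ]
[ 0  -6  -4  -2  |   0 ]
[ 0   0  -4  -3  |  12 ]
[ 0   0   0  -2  |   0 ]
Back-substitution:
s = (0) / -2 = 0
r = (12 - (-3)*(0)) / -4 = -3
q = (0 - (-4)*(-3) - (-2)*(0)) / -6 = 2
p = (3 - (-6)*(2) - (-4)*(-3)) / 1 = 3

(3, 2, -3, 0)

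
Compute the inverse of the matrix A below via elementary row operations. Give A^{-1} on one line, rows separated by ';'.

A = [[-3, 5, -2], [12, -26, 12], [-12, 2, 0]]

Gauss-Jordan on [A | I]:
R1 <- (1/-3)*R1:  [    1  -5/3   2/3  |  -1/3     0     0 ]
R2 <- R2 - (12)*R1:  [  0  -6   4  |   4   1   0 ]
R3 <- R3 - (-12)*R1:  [   0  -18    8  |   -4    0    1 ]
R2 <- (1/-6)*R2:  [    0     1  -2/3  |  -2/3  -1/6     0 ]
R1 <- R1 - (-5/3)*R2:  [     1      0   -4/9  |  -13/9  -5/18      0 ]
R3 <- R3 - (-18)*R2:  [   0    0   -4  |  -16   -3    1 ]
R3 <- (1/-4)*R3:  [    0     0     1  |     4   3/4  -1/4 ]
R1 <- R1 - (-4/9)*R3:  [    1     0     0  |   1/3  1/18  -1/9 ]
R2 <- R2 - (-2/3)*R3:  [    0     1     0  |     2   1/3  -1/6 ]
Right block of [I | A^{-1}] is the inverse:
[ 1/3  1/18  -1/9 ]
[   2   1/3  -1/6 ]
[   4   3/4  -1/4 ]

inverse = [1/3 1/18 -1/9; 2 1/3 -1/6; 4 3/4 -1/4]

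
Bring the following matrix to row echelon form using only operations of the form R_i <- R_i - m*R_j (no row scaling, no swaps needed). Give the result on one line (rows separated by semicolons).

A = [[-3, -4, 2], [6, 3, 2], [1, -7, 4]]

Forward elimination:
R2 <- R2 - (-2)*R1:  [  0  -5   6 ]
R3 <- R3 - (-1/3)*R1:  [     0  -25/3   14/3 ]
R3 <- R3 - (5/3)*R2:  [     0      0  -16/3 ]
Row echelon form:
[ -3  -4      2 ]
[  0  -5      6 ]
[  0   0  -16/3 ]

REF = [-3 -4 2; 0 -5 6; 0 0 -16/3]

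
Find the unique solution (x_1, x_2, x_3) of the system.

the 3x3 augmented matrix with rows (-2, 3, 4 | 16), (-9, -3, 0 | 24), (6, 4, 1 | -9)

(-4, 4, -1)

Forward elimination on [A|b]:
R2 <- R2 - (9/2)*R1:  [     0  -33/2    -18    -48 ]
R3 <- R3 - (-3)*R1:  [  0  13  13  39 ]
R3 <- R3 - (-26/33)*R2:  [      0       0  -13/11   13/11 ]
Row echelon form:
[ -2      3       4  |     16 ]
[  0  -33/2     -18  |    -48 ]
[  0      0  -13/11  |  13/11 ]
Back-substitution:
x_3 = (13/11) / (-13/11) = -1
x_2 = (-48 - (-18)*(-1)) / (-33/2) = 4
x_1 = (16 - (3)*(4) - (4)*(-1)) / -2 = -4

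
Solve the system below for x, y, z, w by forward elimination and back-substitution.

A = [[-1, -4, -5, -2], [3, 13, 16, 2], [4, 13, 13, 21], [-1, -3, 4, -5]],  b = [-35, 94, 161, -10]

(3, 1, 4, 4)

Forward elimination on [A|b]:
R2 <- R2 - (-3)*R1:  [   0    1    1   -4  -11 ]
R3 <- R3 - (-4)*R1:  [  0  -3  -7  13  21 ]
R4 <- R4 - (1)*R1:  [  0   1   9  -3  25 ]
R3 <- R3 - (-3)*R2:  [   0    0   -4    1  -12 ]
R4 <- R4 - (1)*R2:  [  0   0   8   1  36 ]
R4 <- R4 - (-2)*R3:  [  0   0   0   3  12 ]
Row echelon form:
[ -1  -4  -5  -2  |  -35 ]
[  0   1   1  -4  |  -11 ]
[  0   0  -4   1  |  -12 ]
[  0   0   0   3  |   12 ]
Back-substitution:
w = (12) / 3 = 4
z = (-12 - (1)*(4)) / -4 = 4
y = (-11 - (1)*(4) - (-4)*(4)) / 1 = 1
x = (-35 - (-4)*(1) - (-5)*(4) - (-2)*(4)) / -1 = 3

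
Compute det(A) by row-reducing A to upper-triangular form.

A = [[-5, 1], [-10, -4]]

Forward elimination:
R2 <- R2 - (2)*R1:  [  0  -6 ]
Upper-triangular form:
[ -5   1 ]
[  0  -6 ]
det(A) = (-1)^0 * (-5) * (-6) = 30  (0 row swaps -> sign +1)

det(A) = 30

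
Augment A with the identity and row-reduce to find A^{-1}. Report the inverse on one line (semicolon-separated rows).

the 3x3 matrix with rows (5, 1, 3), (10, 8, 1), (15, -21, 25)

inverse = [-221/120 11/15 23/120; 47/24 -2/3 -5/24; 11/4 -1 -1/4]

Gauss-Jordan on [A | I]:
R1 <- (1/5)*R1:  [   1  1/5  3/5  |  1/5    0    0 ]
R2 <- R2 - (10)*R1:  [  0   6  -5  |  -2   1   0 ]
R3 <- R3 - (15)*R1:  [   0  -24   16  |   -3    0    1 ]
R2 <- (1/6)*R2:  [    0     1  -5/6  |  -1/3   1/6     0 ]
R1 <- R1 - (1/5)*R2:  [     1      0  23/30  |   4/15  -1/30      0 ]
R3 <- R3 - (-24)*R2:  [   0    0   -4  |  -11    4    1 ]
R3 <- (1/-4)*R3:  [    0     0     1  |  11/4    -1  -1/4 ]
R1 <- R1 - (23/30)*R3:  [        1         0         0  |  -221/120     11/15    23/120 ]
R2 <- R2 - (-5/6)*R3:  [     0      1      0  |  47/24   -2/3  -5/24 ]
Right block of [I | A^{-1}] is the inverse:
[ -221/120  11/15  23/120 ]
[    47/24   -2/3   -5/24 ]
[     11/4     -1    -1/4 ]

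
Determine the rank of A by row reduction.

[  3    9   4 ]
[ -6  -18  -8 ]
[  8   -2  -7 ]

rank(A) = 2

Row reduction:
R2 <- R2 - (-2)*R1:  [ 0  0  0 ]
R3 <- R3 - (8/3)*R1:  [     0    -26  -53/3 ]
R2 <-> R3   (pivot in column 2 was zero)
[ 3    9      4 ]
[ 0  -26  -53/3 ]
[ 0    0      0 ]
Row echelon form:
[ 3    9      4 ]
[ 0  -26  -53/3 ]
[ 0    0      0 ]
Nonzero rows / pivot columns: 2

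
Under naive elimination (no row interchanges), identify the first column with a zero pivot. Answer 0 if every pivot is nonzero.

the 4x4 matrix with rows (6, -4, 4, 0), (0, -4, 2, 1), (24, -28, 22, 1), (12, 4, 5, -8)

first zero-pivot column = 3

Naive forward elimination:
R3 <- R3 - (4)*R1:  [   0  -12    6    1 ]
R4 <- R4 - (2)*R1:  [  0  12  -3  -8 ]
R3 <- R3 - (3)*R2:  [  0   0   0  -2 ]
R4 <- R4 - (-3)*R2:  [  0   0   3  -5 ]
Matrix at this point:
[ 6  -4  4   0 ]
[ 0  -4  2   1 ]
[ 0   0  0  -2 ]
[ 0   0  3  -5 ]
Pivot entry (3,3) is zero but row 4 has 3 in column 3 -> naive elimination stops; a row interchange (e.g. R3 <-> R4) would be required here.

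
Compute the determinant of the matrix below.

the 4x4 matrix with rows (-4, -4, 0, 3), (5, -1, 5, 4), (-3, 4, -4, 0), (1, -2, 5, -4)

det(A) = -721

Forward elimination:
R2 <- R2 - (-5/4)*R1:  [    0    -6     5  31/4 ]
R3 <- R3 - (3/4)*R1:  [    0     7    -4  -9/4 ]
R4 <- R4 - (-1/4)*R1:  [     0     -3      5  -13/4 ]
R3 <- R3 - (-7/6)*R2:  [      0       0    11/6  163/24 ]
R4 <- R4 - (1/2)*R2:  [     0      0    5/2  -57/8 ]
R4 <- R4 - (15/11)*R3:  [       0        0        0  -721/44 ]
Upper-triangular form:
[ -4  -4     0        3 ]
[  0  -6     5     31/4 ]
[  0   0  11/6   163/24 ]
[  0   0     0  -721/44 ]
det(A) = (-1)^0 * (-4) * (-6) * (11/6) * (-721/44) = -721  (0 row swaps -> sign +1)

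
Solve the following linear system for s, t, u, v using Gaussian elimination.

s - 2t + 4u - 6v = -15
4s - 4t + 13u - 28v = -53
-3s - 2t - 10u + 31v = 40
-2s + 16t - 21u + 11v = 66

Forward elimination on [A|b]:
R2 <- R2 - (4)*R1:  [  0   4  -3  -4   7 ]
R3 <- R3 - (-3)*R1:  [  0  -8   2  13  -5 ]
R4 <- R4 - (-2)*R1:  [   0   12  -13   -1   36 ]
R3 <- R3 - (-2)*R2:  [  0   0  -4   5   9 ]
R4 <- R4 - (3)*R2:  [  0   0  -4  11  15 ]
R4 <- R4 - (1)*R3:  [ 0  0  0  6  6 ]
Row echelon form:
[ 1  -2   4  -6  |  -15 ]
[ 0   4  -3  -4  |    7 ]
[ 0   0  -4   5  |    9 ]
[ 0   0   0   6  |    6 ]
Back-substitution:
v = (6) / 6 = 1
u = (9 - (5)*(1)) / -4 = -1
t = (7 - (-3)*(-1) - (-4)*(1)) / 4 = 2
s = (-15 - (-2)*(2) - (4)*(-1) - (-6)*(1)) / 1 = -1

(-1, 2, -1, 1)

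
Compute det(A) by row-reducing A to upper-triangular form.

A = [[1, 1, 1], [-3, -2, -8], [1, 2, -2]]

det(A) = 2

Forward elimination:
R2 <- R2 - (-3)*R1:  [  0   1  -5 ]
R3 <- R3 - (1)*R1:  [  0   1  -3 ]
R3 <- R3 - (1)*R2:  [ 0  0  2 ]
Upper-triangular form:
[ 1  1   1 ]
[ 0  1  -5 ]
[ 0  0   2 ]
det(A) = (-1)^0 * (1) * (1) * (2) = 2  (0 row swaps -> sign +1)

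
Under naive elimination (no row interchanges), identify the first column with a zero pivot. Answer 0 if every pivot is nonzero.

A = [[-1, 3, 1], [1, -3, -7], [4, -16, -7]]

Naive forward elimination:
R2 <- R2 - (-1)*R1:  [  0   0  -6 ]
R3 <- R3 - (-4)*R1:  [  0  -4  -3 ]
Matrix at this point:
[ -1   3   1 ]
[  0   0  -6 ]
[  0  -4  -3 ]
Pivot entry (2,2) is zero but row 3 has -4 in column 2 -> naive elimination stops; a row interchange (e.g. R2 <-> R3) would be required here.

first zero-pivot column = 2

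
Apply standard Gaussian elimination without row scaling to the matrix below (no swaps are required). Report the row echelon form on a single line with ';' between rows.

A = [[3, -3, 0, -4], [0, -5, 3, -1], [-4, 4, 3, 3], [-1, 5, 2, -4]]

Forward elimination:
R3 <- R3 - (-4/3)*R1:  [    0     0     3  -7/3 ]
R4 <- R4 - (-1/3)*R1:  [     0      4      2  -16/3 ]
R4 <- R4 - (-4/5)*R2:  [      0       0    22/5  -92/15 ]
R4 <- R4 - (22/15)*R3:  [       0        0        0  -122/45 ]
Row echelon form:
[ 3  -3  0       -4 ]
[ 0  -5  3       -1 ]
[ 0   0  3     -7/3 ]
[ 0   0  0  -122/45 ]

REF = [3 -3 0 -4; 0 -5 3 -1; 0 0 3 -7/3; 0 0 0 -122/45]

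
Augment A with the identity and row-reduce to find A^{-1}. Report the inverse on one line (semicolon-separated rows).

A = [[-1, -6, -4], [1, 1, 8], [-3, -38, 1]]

inverse = [-61/3 -158/15 44/15; 5/3 13/15 -4/15; 7/3 4/3 -1/3]

Gauss-Jordan on [A | I]:
R1 <- (1/-1)*R1:  [  1   6   4  |  -1   0   0 ]
R2 <- R2 - (1)*R1:  [  0  -5   4  |   1   1   0 ]
R3 <- R3 - (-3)*R1:  [   0  -20   13  |   -3    0    1 ]
R2 <- (1/-5)*R2:  [    0     1  -4/5  |  -1/5  -1/5     0 ]
R1 <- R1 - (6)*R2:  [    1     0  44/5  |   1/5   6/5     0 ]
R3 <- R3 - (-20)*R2:  [  0   0  -3  |  -7  -4   1 ]
R3 <- (1/-3)*R3:  [    0     0     1  |   7/3   4/3  -1/3 ]
R1 <- R1 - (44/5)*R3:  [       1        0        0  |    -61/3  -158/15    44/15 ]
R2 <- R2 - (-4/5)*R3:  [     0      1      0  |    5/3  13/15  -4/15 ]
Right block of [I | A^{-1}] is the inverse:
[ -61/3  -158/15  44/15 ]
[   5/3    13/15  -4/15 ]
[   7/3      4/3   -1/3 ]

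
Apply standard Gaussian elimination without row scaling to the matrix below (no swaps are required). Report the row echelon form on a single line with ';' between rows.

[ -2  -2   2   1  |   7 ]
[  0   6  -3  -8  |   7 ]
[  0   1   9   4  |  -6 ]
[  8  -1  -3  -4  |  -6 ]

Forward elimination:
R4 <- R4 - (-4)*R1:  [  0  -9   5   0  22 ]
R3 <- R3 - (1/6)*R2:  [     0      0   19/2   16/3  -43/6 ]
R4 <- R4 - (-3/2)*R2:  [    0     0   1/2   -12  65/2 ]
R4 <- R4 - (1/19)*R3:  [       0        0        0  -700/57  1874/57 ]
Row echelon form:
[ -2  -2     2        1  |        7 ]
[  0   6    -3       -8  |        7 ]
[  0   0  19/2     16/3  |    -43/6 ]
[  0   0     0  -700/57  |  1874/57 ]

REF = [-2 -2 2 1 7; 0 6 -3 -8 7; 0 0 19/2 16/3 -43/6; 0 0 0 -700/57 1874/57]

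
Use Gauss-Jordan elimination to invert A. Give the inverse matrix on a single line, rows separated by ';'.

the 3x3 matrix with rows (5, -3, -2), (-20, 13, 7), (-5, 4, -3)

inverse = [67/20 17/20 -1/4; 19/4 5/4 -1/4; 3/4 1/4 -1/4]

Gauss-Jordan on [A | I]:
R1 <- (1/5)*R1:  [    1  -3/5  -2/5  |   1/5     0     0 ]
R2 <- R2 - (-20)*R1:  [  0   1  -1  |   4   1   0 ]
R3 <- R3 - (-5)*R1:  [  0   1  -5  |   1   0   1 ]
R1 <- R1 - (-3/5)*R2:  [    1     0    -1  |  13/5   3/5     0 ]
R3 <- R3 - (1)*R2:  [  0   0  -4  |  -3  -1   1 ]
R3 <- (1/-4)*R3:  [    0     0     1  |   3/4   1/4  -1/4 ]
R1 <- R1 - (-1)*R3:  [     1      0      0  |  67/20  17/20   -1/4 ]
R2 <- R2 - (-1)*R3:  [    0     1     0  |  19/4   5/4  -1/4 ]
Right block of [I | A^{-1}] is the inverse:
[ 67/20  17/20  -1/4 ]
[  19/4    5/4  -1/4 ]
[   3/4    1/4  -1/4 ]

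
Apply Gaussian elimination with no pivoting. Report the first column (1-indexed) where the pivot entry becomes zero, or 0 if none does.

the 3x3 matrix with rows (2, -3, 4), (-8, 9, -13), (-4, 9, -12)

Naive forward elimination:
R2 <- R2 - (-4)*R1:  [  0  -3   3 ]
R3 <- R3 - (-2)*R1:  [  0   3  -4 ]
R3 <- R3 - (-1)*R2:  [  0   0  -1 ]
All pivots nonzero; naive elimination completes without hitting a zero pivot.

first zero-pivot column = 0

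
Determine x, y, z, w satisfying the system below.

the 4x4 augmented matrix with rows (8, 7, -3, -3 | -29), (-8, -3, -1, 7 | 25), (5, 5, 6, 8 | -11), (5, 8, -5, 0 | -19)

(-5, 2, 2, -1)

Forward elimination on [A|b]:
R2 <- R2 - (-1)*R1:  [  0   4  -4   4  -4 ]
R3 <- R3 - (5/8)*R1:  [    0   5/8  63/8  79/8  57/8 ]
R4 <- R4 - (5/8)*R1:  [     0   29/8  -25/8   15/8   -7/8 ]
R3 <- R3 - (5/32)*R2:  [    0     0  17/2  37/4  31/4 ]
R4 <- R4 - (29/32)*R2:  [    0     0   1/2  -7/4  11/4 ]
R4 <- R4 - (1/17)*R3:  [      0       0       0  -39/17   39/17 ]
Row echelon form:
[ 8  7    -3      -3  |    -29 ]
[ 0  4    -4       4  |     -4 ]
[ 0  0  17/2    37/4  |   31/4 ]
[ 0  0     0  -39/17  |  39/17 ]
Back-substitution:
w = (39/17) / (-39/17) = -1
z = (31/4 - (37/4)*(-1)) / (17/2) = 2
y = (-4 - (-4)*(2) - (4)*(-1)) / 4 = 2
x = (-29 - (7)*(2) - (-3)*(2) - (-3)*(-1)) / 8 = -5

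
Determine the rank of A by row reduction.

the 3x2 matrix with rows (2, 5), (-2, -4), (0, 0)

Row reduction:
R2 <- R2 - (-1)*R1:  [ 0  1 ]
Row echelon form:
[ 2  5 ]
[ 0  1 ]
[ 0  0 ]
Nonzero rows / pivot columns: 2

rank(A) = 2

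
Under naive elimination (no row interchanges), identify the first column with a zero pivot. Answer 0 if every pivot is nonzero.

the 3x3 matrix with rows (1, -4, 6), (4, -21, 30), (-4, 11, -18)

Naive forward elimination:
R2 <- R2 - (4)*R1:  [  0  -5   6 ]
R3 <- R3 - (-4)*R1:  [  0  -5   6 ]
R3 <- R3 - (1)*R2:  [ 0  0  0 ]
Matrix at this point:
[ 1  -4  6 ]
[ 0  -5  6 ]
[ 0   0  0 ]
Pivot entry (3,3) in the last row is zero and there are no rows below to swap with -> zero pivot in column 3 (A is singular).

first zero-pivot column = 3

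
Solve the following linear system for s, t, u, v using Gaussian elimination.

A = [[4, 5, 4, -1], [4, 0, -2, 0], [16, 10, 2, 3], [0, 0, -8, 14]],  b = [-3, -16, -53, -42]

Forward elimination on [A|b]:
R2 <- R2 - (1)*R1:  [   0   -5   -6    1  -13 ]
R3 <- R3 - (4)*R1:  [   0  -10  -14    7  -41 ]
R3 <- R3 - (2)*R2:  [   0    0   -2    5  -15 ]
R4 <- R4 - (4)*R3:  [  0   0   0  -6  18 ]
Row echelon form:
[ 4   5   4  -1  |   -3 ]
[ 0  -5  -6   1  |  -13 ]
[ 0   0  -2   5  |  -15 ]
[ 0   0   0  -6  |   18 ]
Back-substitution:
v = (18) / -6 = -3
u = (-15 - (5)*(-3)) / -2 = 0
t = (-13 - (-6)*(0) - (1)*(-3)) / -5 = 2
s = (-3 - (5)*(2) - (4)*(0) - (-1)*(-3)) / 4 = -4

(-4, 2, 0, -3)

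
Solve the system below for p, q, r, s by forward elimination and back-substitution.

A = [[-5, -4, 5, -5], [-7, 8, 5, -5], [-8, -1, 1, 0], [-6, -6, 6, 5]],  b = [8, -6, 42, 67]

Forward elimination on [A|b]:
R2 <- R2 - (7/5)*R1:  [     0   68/5     -2      2  -86/5 ]
R3 <- R3 - (8/5)*R1:  [     0   27/5     -7      8  146/5 ]
R4 <- R4 - (6/5)*R1:  [     0   -6/5      0     11  287/5 ]
R3 <- R3 - (27/68)*R2:  [       0        0  -211/34   245/34  1225/34 ]
R4 <- R4 - (-3/34)*R2:  [      0       0   -3/17  190/17  950/17 ]
R4 <- R4 - (6/211)*R3:  [         0          0          0   2315/211  11575/211 ]
Row echelon form:
[ -5    -4        5        -5  |          8 ]
[  0  68/5       -2         2  |      -86/5 ]
[  0     0  -211/34    245/34  |    1225/34 ]
[  0     0        0  2315/211  |  11575/211 ]
Back-substitution:
s = (11575/211) / (2315/211) = 5
r = (1225/34 - (245/34)*(5)) / (-211/34) = 0
q = (-86/5 - (-2)*(0) - (2)*(5)) / (68/5) = -2
p = (8 - (-4)*(-2) - (5)*(0) - (-5)*(5)) / -5 = -5

(-5, -2, 0, 5)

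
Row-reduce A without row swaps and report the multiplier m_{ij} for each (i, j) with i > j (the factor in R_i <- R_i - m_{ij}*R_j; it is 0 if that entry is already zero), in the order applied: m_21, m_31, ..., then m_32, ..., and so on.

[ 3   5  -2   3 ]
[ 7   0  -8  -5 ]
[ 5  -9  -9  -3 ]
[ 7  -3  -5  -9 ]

Forward elimination:
R2 <- R2 - (7/3)*R1:  [     0  -35/3  -10/3    -12 ]
R3 <- R3 - (5/3)*R1:  [     0  -52/3  -17/3     -8 ]
R4 <- R4 - (7/3)*R1:  [     0  -44/3   -1/3    -16 ]
R3 <- R3 - (52/35)*R2:  [      0       0    -5/7  344/35 ]
R4 <- R4 - (44/35)*R2:  [      0       0    27/7  -32/35 ]
R4 <- R4 - (-27/5)*R3:  [       0        0        0  1304/25 ]
Multipliers (in order of application): m_{21} = 7/3, m_{31} = 5/3, m_{41} = 7/3, m_{32} = 52/35, m_{42} = 44/35, m_{43} = -27/5

multipliers: 7/3, 5/3, 7/3, 52/35, 44/35, -27/5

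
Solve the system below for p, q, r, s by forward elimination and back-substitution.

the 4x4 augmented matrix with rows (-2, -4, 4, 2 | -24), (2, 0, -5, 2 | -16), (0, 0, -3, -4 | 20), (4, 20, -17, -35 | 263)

Forward elimination on [A|b]:
R2 <- R2 - (-1)*R1:  [   0   -4   -1    4  -40 ]
R4 <- R4 - (-2)*R1:  [   0   12   -9  -31  215 ]
R4 <- R4 - (-3)*R2:  [   0    0  -12  -19   95 ]
R4 <- R4 - (4)*R3:  [  0   0   0  -3  15 ]
Row echelon form:
[ -2  -4   4   2  |  -24 ]
[  0  -4  -1   4  |  -40 ]
[  0   0  -3  -4  |   20 ]
[  0   0   0  -3  |   15 ]
Back-substitution:
s = (15) / -3 = -5
r = (20 - (-4)*(-5)) / -3 = 0
q = (-40 - (-1)*(0) - (4)*(-5)) / -4 = 5
p = (-24 - (-4)*(5) - (4)*(0) - (2)*(-5)) / -2 = -3

(-3, 5, 0, -5)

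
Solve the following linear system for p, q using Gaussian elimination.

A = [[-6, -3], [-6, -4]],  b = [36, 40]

(-4, -4)

Forward elimination on [A|b]:
R2 <- R2 - (1)*R1:  [  0  -1   4 ]
Row echelon form:
[ -6  -3  |  36 ]
[  0  -1  |   4 ]
Back-substitution:
q = (4) / -1 = -4
p = (36 - (-3)*(-4)) / -6 = -4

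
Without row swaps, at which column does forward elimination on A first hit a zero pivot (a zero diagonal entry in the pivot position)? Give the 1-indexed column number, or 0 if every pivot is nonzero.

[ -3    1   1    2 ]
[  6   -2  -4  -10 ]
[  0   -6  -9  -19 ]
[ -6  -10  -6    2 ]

first zero-pivot column = 2

Naive forward elimination:
R2 <- R2 - (-2)*R1:  [  0   0  -2  -6 ]
R4 <- R4 - (2)*R1:  [   0  -12   -8   -2 ]
Matrix at this point:
[ -3    1   1    2 ]
[  0    0  -2   -6 ]
[  0   -6  -9  -19 ]
[  0  -12  -8   -2 ]
Pivot entry (2,2) is zero but row 3 has -6 in column 2 -> naive elimination stops; a row interchange (e.g. R2 <-> R3) would be required here.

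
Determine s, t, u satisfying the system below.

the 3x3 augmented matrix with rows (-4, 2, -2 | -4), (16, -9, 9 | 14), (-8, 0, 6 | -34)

(2, -1, -3)

Forward elimination on [A|b]:
R2 <- R2 - (-4)*R1:  [  0  -1   1  -2 ]
R3 <- R3 - (2)*R1:  [   0   -4   10  -26 ]
R3 <- R3 - (4)*R2:  [   0    0    6  -18 ]
Row echelon form:
[ -4   2  -2  |   -4 ]
[  0  -1   1  |   -2 ]
[  0   0   6  |  -18 ]
Back-substitution:
u = (-18) / 6 = -3
t = (-2 - (1)*(-3)) / -1 = -1
s = (-4 - (2)*(-1) - (-2)*(-3)) / -4 = 2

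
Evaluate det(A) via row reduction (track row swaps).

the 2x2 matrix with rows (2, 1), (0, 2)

det(A) = 4

Forward elimination:
Upper-triangular form:
[ 2  1 ]
[ 0  2 ]
det(A) = (-1)^0 * (2) * (2) = 4  (0 row swaps -> sign +1)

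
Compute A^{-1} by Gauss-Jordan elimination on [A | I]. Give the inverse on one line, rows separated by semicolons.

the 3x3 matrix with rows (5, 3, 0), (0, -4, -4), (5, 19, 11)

inverse = [8/25 -33/100 -3/25; -1/5 11/20 1/5; 1/5 -4/5 -1/5]

Gauss-Jordan on [A | I]:
R1 <- (1/5)*R1:  [   1  3/5    0  |  1/5    0    0 ]
R3 <- R3 - (5)*R1:  [  0  16  11  |  -1   0   1 ]
R2 <- (1/-4)*R2:  [    0     1     1  |     0  -1/4     0 ]
R1 <- R1 - (3/5)*R2:  [    1     0  -3/5  |   1/5  3/20     0 ]
R3 <- R3 - (16)*R2:  [  0   0  -5  |  -1   4   1 ]
R3 <- (1/-5)*R3:  [    0     0     1  |   1/5  -4/5  -1/5 ]
R1 <- R1 - (-3/5)*R3:  [       1        0        0  |     8/25  -33/100    -3/25 ]
R2 <- R2 - (1)*R3:  [     0      1      0  |   -1/5  11/20    1/5 ]
Right block of [I | A^{-1}] is the inverse:
[ 8/25  -33/100  -3/25 ]
[ -1/5    11/20    1/5 ]
[  1/5     -4/5   -1/5 ]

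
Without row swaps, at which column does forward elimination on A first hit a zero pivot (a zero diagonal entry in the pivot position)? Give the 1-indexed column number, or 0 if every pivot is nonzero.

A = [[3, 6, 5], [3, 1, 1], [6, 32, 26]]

first zero-pivot column = 3

Naive forward elimination:
R2 <- R2 - (1)*R1:  [  0  -5  -4 ]
R3 <- R3 - (2)*R1:  [  0  20  16 ]
R3 <- R3 - (-4)*R2:  [ 0  0  0 ]
Matrix at this point:
[ 3   6   5 ]
[ 0  -5  -4 ]
[ 0   0   0 ]
Pivot entry (3,3) in the last row is zero and there are no rows below to swap with -> zero pivot in column 3 (A is singular).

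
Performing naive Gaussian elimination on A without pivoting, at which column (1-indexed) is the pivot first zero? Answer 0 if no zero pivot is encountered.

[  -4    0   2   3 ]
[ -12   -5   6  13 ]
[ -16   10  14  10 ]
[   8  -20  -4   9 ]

Naive forward elimination:
R2 <- R2 - (3)*R1:  [  0  -5   0   4 ]
R3 <- R3 - (4)*R1:  [  0  10   6  -2 ]
R4 <- R4 - (-2)*R1:  [   0  -20    0   15 ]
R3 <- R3 - (-2)*R2:  [ 0  0  6  6 ]
R4 <- R4 - (4)*R2:  [  0   0   0  -1 ]
All pivots nonzero; naive elimination completes without hitting a zero pivot.

first zero-pivot column = 0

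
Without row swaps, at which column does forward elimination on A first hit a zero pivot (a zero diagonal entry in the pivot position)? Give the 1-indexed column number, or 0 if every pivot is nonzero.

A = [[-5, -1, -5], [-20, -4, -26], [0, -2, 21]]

first zero-pivot column = 2

Naive forward elimination:
R2 <- R2 - (4)*R1:  [  0   0  -6 ]
Matrix at this point:
[ -5  -1  -5 ]
[  0   0  -6 ]
[  0  -2  21 ]
Pivot entry (2,2) is zero but row 3 has -2 in column 2 -> naive elimination stops; a row interchange (e.g. R2 <-> R3) would be required here.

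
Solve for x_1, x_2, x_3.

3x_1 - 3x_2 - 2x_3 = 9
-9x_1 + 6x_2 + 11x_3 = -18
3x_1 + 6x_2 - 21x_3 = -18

Forward elimination on [A|b]:
R2 <- R2 - (-3)*R1:  [  0  -3   5   9 ]
R3 <- R3 - (1)*R1:  [   0    9  -19  -27 ]
R3 <- R3 - (-3)*R2:  [  0   0  -4   0 ]
Row echelon form:
[ 3  -3  -2  |  9 ]
[ 0  -3   5  |  9 ]
[ 0   0  -4  |  0 ]
Back-substitution:
x_3 = (0) / -4 = 0
x_2 = (9 - (5)*(0)) / -3 = -3
x_1 = (9 - (-3)*(-3) - (-2)*(0)) / 3 = 0

(0, -3, 0)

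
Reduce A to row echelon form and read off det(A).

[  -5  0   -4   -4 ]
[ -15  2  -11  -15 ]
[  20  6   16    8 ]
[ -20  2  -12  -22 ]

Forward elimination:
R2 <- R2 - (3)*R1:  [  0   2   1  -3 ]
R3 <- R3 - (-4)*R1:  [  0   6   0  -8 ]
R4 <- R4 - (4)*R1:  [  0   2   4  -6 ]
R3 <- R3 - (3)*R2:  [  0   0  -3   1 ]
R4 <- R4 - (1)*R2:  [  0   0   3  -3 ]
R4 <- R4 - (-1)*R3:  [  0   0   0  -2 ]
Upper-triangular form:
[ -5  0  -4  -4 ]
[  0  2   1  -3 ]
[  0  0  -3   1 ]
[  0  0   0  -2 ]
det(A) = (-1)^0 * (-5) * (2) * (-3) * (-2) = -60  (0 row swaps -> sign +1)

det(A) = -60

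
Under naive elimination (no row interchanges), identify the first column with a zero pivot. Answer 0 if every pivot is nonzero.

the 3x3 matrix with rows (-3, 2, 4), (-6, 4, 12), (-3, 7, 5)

Naive forward elimination:
R2 <- R2 - (2)*R1:  [ 0  0  4 ]
R3 <- R3 - (1)*R1:  [ 0  5  1 ]
Matrix at this point:
[ -3  2  4 ]
[  0  0  4 ]
[  0  5  1 ]
Pivot entry (2,2) is zero but row 3 has 5 in column 2 -> naive elimination stops; a row interchange (e.g. R2 <-> R3) would be required here.

first zero-pivot column = 2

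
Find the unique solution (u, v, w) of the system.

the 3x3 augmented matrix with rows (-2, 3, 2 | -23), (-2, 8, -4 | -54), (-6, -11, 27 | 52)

Forward elimination on [A|b]:
R2 <- R2 - (1)*R1:  [   0    5   -6  -31 ]
R3 <- R3 - (3)*R1:  [   0  -20   21  121 ]
R3 <- R3 - (-4)*R2:  [  0   0  -3  -3 ]
Row echelon form:
[ -2  3   2  |  -23 ]
[  0  5  -6  |  -31 ]
[  0  0  -3  |   -3 ]
Back-substitution:
w = (-3) / -3 = 1
v = (-31 - (-6)*(1)) / 5 = -5
u = (-23 - (3)*(-5) - (2)*(1)) / -2 = 5

(5, -5, 1)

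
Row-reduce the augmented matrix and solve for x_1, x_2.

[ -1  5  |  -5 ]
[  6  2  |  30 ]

Forward elimination on [A|b]:
R2 <- R2 - (-6)*R1:  [  0  32   0 ]
Row echelon form:
[ -1   5  |  -5 ]
[  0  32  |   0 ]
Back-substitution:
x_2 = (0) / 32 = 0
x_1 = (-5 - (5)*(0)) / -1 = 5

(5, 0)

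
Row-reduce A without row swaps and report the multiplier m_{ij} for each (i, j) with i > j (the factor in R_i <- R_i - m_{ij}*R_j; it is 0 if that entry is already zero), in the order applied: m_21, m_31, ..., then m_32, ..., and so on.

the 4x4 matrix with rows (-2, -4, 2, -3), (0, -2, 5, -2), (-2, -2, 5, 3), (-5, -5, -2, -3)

Forward elimination:
R2: entry in column 1 is already 0 -> m_{21} = 0 (no row operation needed)
R3 <- R3 - (1)*R1:  [ 0  2  3  6 ]
R4 <- R4 - (5/2)*R1:  [   0    5   -7  9/2 ]
R3 <- R3 - (-1)*R2:  [ 0  0  8  4 ]
R4 <- R4 - (-5/2)*R2:  [    0     0  11/2  -1/2 ]
R4 <- R4 - (11/16)*R3:  [     0      0      0  -13/4 ]
Multipliers (in order of application): m_{21} = 0, m_{31} = 1, m_{41} = 5/2, m_{32} = -1, m_{42} = -5/2, m_{43} = 11/16

multipliers: 0, 1, 5/2, -1, -5/2, 11/16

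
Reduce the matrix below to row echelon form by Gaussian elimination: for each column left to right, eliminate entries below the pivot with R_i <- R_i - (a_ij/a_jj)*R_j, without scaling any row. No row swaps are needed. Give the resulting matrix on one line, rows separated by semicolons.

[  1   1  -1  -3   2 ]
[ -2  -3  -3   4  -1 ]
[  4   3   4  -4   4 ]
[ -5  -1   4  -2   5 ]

REF = [1 1 -1 -3 2; 0 -1 -5 -2 3; 0 0 13 10 -7; 0 0 0 -115/13 204/13]

Forward elimination:
R2 <- R2 - (-2)*R1:  [  0  -1  -5  -2   3 ]
R3 <- R3 - (4)*R1:  [  0  -1   8   8  -4 ]
R4 <- R4 - (-5)*R1:  [   0    4   -1  -17   15 ]
R3 <- R3 - (1)*R2:  [  0   0  13  10  -7 ]
R4 <- R4 - (-4)*R2:  [   0    0  -21  -25   27 ]
R4 <- R4 - (-21/13)*R3:  [       0        0        0  -115/13   204/13 ]
Row echelon form:
[ 1   1  -1       -3       2 ]
[ 0  -1  -5       -2       3 ]
[ 0   0  13       10      -7 ]
[ 0   0   0  -115/13  204/13 ]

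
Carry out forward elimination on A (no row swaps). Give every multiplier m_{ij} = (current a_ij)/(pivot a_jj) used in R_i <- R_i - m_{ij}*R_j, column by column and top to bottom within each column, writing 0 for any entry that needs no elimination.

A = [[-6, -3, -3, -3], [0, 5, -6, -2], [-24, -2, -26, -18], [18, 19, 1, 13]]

Forward elimination:
R2: entry in column 1 is already 0 -> m_{21} = 0 (no row operation needed)
R3 <- R3 - (4)*R1:  [   0   10  -14   -6 ]
R4 <- R4 - (-3)*R1:  [  0  10  -8   4 ]
R3 <- R3 - (2)*R2:  [  0   0  -2  -2 ]
R4 <- R4 - (2)*R2:  [ 0  0  4  8 ]
R4 <- R4 - (-2)*R3:  [ 0  0  0  4 ]
Multipliers (in order of application): m_{21} = 0, m_{31} = 4, m_{41} = -3, m_{32} = 2, m_{42} = 2, m_{43} = -2

multipliers: 0, 4, -3, 2, 2, -2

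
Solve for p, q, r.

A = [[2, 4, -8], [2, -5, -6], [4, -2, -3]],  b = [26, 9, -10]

(-5, 1, -4)

Forward elimination on [A|b]:
R2 <- R2 - (1)*R1:  [   0   -9    2  -17 ]
R3 <- R3 - (2)*R1:  [   0  -10   13  -62 ]
R3 <- R3 - (10/9)*R2:  [      0       0    97/9  -388/9 ]
Row echelon form:
[ 2   4    -8  |      26 ]
[ 0  -9     2  |     -17 ]
[ 0   0  97/9  |  -388/9 ]
Back-substitution:
r = (-388/9) / (97/9) = -4
q = (-17 - (2)*(-4)) / -9 = 1
p = (26 - (4)*(1) - (-8)*(-4)) / 2 = -5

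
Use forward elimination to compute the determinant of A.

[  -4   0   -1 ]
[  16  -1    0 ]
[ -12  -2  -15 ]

det(A) = -16

Forward elimination:
R2 <- R2 - (-4)*R1:  [  0  -1  -4 ]
R3 <- R3 - (3)*R1:  [   0   -2  -12 ]
R3 <- R3 - (2)*R2:  [  0   0  -4 ]
Upper-triangular form:
[ -4   0  -1 ]
[  0  -1  -4 ]
[  0   0  -4 ]
det(A) = (-1)^0 * (-4) * (-1) * (-4) = -16  (0 row swaps -> sign +1)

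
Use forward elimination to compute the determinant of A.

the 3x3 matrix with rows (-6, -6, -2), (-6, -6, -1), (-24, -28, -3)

Forward elimination:
R2 <- R2 - (1)*R1:  [ 0  0  1 ]
R3 <- R3 - (4)*R1:  [  0  -4   5 ]
R2 <-> R3   (pivot in column 2 was zero)
[ -6  -6  -2 ]
[  0  -4   5 ]
[  0   0   1 ]
Upper-triangular form:
[ -6  -6  -2 ]
[  0  -4   5 ]
[  0   0   1 ]
det(A) = (-1)^1 * (-6) * (-4) * (1) = -24  (1 row swap -> sign -1)

det(A) = -24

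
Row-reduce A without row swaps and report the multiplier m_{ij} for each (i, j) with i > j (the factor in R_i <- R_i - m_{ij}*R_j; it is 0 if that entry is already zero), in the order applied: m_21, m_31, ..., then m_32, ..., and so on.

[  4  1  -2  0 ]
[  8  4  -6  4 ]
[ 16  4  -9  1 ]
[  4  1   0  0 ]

Forward elimination:
R2 <- R2 - (2)*R1:  [  0   2  -2   4 ]
R3 <- R3 - (4)*R1:  [  0   0  -1   1 ]
R4 <- R4 - (1)*R1:  [ 0  0  2  0 ]
R3: entry in column 2 is already 0 -> m_{32} = 0 (no row operation needed)
R4: entry in column 2 is already 0 -> m_{42} = 0 (no row operation needed)
R4 <- R4 - (-2)*R3:  [ 0  0  0  2 ]
Multipliers (in order of application): m_{21} = 2, m_{31} = 4, m_{41} = 1, m_{32} = 0, m_{42} = 0, m_{43} = -2

multipliers: 2, 4, 1, 0, 0, -2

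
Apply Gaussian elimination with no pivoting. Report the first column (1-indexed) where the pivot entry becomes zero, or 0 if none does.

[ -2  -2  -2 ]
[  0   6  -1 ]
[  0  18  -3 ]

Naive forward elimination:
R3 <- R3 - (3)*R2:  [ 0  0  0 ]
Matrix at this point:
[ -2  -2  -2 ]
[  0   6  -1 ]
[  0   0   0 ]
Pivot entry (3,3) in the last row is zero and there are no rows below to swap with -> zero pivot in column 3 (A is singular).

first zero-pivot column = 3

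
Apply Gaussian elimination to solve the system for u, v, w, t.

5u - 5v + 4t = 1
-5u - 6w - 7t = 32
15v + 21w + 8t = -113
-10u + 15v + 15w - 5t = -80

(1, 0, -5, -1)

Forward elimination on [A|b]:
R2 <- R2 - (-1)*R1:  [  0  -5  -6  -3  33 ]
R4 <- R4 - (-2)*R1:  [   0    5   15    3  -78 ]
R3 <- R3 - (-3)*R2:  [   0    0    3   -1  -14 ]
R4 <- R4 - (-1)*R2:  [   0    0    9    0  -45 ]
R4 <- R4 - (3)*R3:  [  0   0   0   3  -3 ]
Row echelon form:
[ 5  -5   0   4  |    1 ]
[ 0  -5  -6  -3  |   33 ]
[ 0   0   3  -1  |  -14 ]
[ 0   0   0   3  |   -3 ]
Back-substitution:
t = (-3) / 3 = -1
w = (-14 - (-1)*(-1)) / 3 = -5
v = (33 - (-6)*(-5) - (-3)*(-1)) / -5 = 0
u = (1 - (-5)*(0) - (4)*(-1)) / 5 = 1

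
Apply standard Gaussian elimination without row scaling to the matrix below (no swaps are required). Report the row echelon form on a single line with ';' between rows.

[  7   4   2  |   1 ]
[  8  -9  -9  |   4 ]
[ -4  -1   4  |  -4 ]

Forward elimination:
R2 <- R2 - (8/7)*R1:  [     0  -95/7  -79/7   20/7 ]
R3 <- R3 - (-4/7)*R1:  [     0    9/7   36/7  -24/7 ]
R3 <- R3 - (-9/95)*R2:  [      0       0  387/95  -60/19 ]
Row echelon form:
[ 7      4       2  |       1 ]
[ 0  -95/7   -79/7  |    20/7 ]
[ 0      0  387/95  |  -60/19 ]

REF = [7 4 2 1; 0 -95/7 -79/7 20/7; 0 0 387/95 -60/19]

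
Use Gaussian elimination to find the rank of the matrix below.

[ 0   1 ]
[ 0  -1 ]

rank(A) = 1

Row reduction:
R2 <- R2 - (-1)*R1:  [ 0  0 ]
Row echelon form:
[ 0  1 ]
[ 0  0 ]
Nonzero rows / pivot columns: 1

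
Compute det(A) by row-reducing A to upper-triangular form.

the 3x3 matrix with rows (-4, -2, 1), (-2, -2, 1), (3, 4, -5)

det(A) = -12

Forward elimination:
R2 <- R2 - (1/2)*R1:  [   0   -1  1/2 ]
R3 <- R3 - (-3/4)*R1:  [     0    5/2  -17/4 ]
R3 <- R3 - (-5/2)*R2:  [  0   0  -3 ]
Upper-triangular form:
[ -4  -2    1 ]
[  0  -1  1/2 ]
[  0   0   -3 ]
det(A) = (-1)^0 * (-4) * (-1) * (-3) = -12  (0 row swaps -> sign +1)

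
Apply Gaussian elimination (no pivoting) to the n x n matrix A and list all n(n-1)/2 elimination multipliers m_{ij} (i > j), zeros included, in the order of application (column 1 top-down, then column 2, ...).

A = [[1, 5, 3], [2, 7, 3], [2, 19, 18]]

multipliers: 2, 2, -3

Forward elimination:
R2 <- R2 - (2)*R1:  [  0  -3  -3 ]
R3 <- R3 - (2)*R1:  [  0   9  12 ]
R3 <- R3 - (-3)*R2:  [ 0  0  3 ]
Multipliers (in order of application): m_{21} = 2, m_{31} = 2, m_{32} = -3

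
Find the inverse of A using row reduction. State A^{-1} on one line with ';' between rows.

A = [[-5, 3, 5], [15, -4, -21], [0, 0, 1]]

inverse = [4/25 3/25 43/25; 3/5 1/5 6/5; 0 0 1]

Gauss-Jordan on [A | I]:
R1 <- (1/-5)*R1:  [    1  -3/5    -1  |  -1/5     0     0 ]
R2 <- R2 - (15)*R1:  [  0   5  -6  |   3   1   0 ]
R2 <- (1/5)*R2:  [    0     1  -6/5  |   3/5   1/5     0 ]
R1 <- R1 - (-3/5)*R2:  [      1       0  -43/25  |    4/25    3/25       0 ]
R1 <- R1 - (-43/25)*R3:  [     1      0      0  |   4/25   3/25  43/25 ]
R2 <- R2 - (-6/5)*R3:  [   0    1    0  |  3/5  1/5  6/5 ]
Right block of [I | A^{-1}] is the inverse:
[ 4/25  3/25  43/25 ]
[  3/5   1/5    6/5 ]
[    0     0      1 ]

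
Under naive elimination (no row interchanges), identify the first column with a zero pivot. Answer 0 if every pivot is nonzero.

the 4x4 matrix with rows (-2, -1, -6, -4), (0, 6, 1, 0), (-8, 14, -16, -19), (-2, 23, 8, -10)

first zero-pivot column = 4

Naive forward elimination:
R3 <- R3 - (4)*R1:  [  0  18   8  -3 ]
R4 <- R4 - (1)*R1:  [  0  24  14  -6 ]
R3 <- R3 - (3)*R2:  [  0   0   5  -3 ]
R4 <- R4 - (4)*R2:  [  0   0  10  -6 ]
R4 <- R4 - (2)*R3:  [ 0  0  0  0 ]
Matrix at this point:
[ -2  -1  -6  -4 ]
[  0   6   1   0 ]
[  0   0   5  -3 ]
[  0   0   0   0 ]
Pivot entry (4,4) in the last row is zero and there are no rows below to swap with -> zero pivot in column 4 (A is singular).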